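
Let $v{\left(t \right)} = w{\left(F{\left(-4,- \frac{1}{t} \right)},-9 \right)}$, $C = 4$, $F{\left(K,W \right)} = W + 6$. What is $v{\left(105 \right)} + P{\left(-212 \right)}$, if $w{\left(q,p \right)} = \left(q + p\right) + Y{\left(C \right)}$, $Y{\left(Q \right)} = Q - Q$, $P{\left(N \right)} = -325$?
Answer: $- \frac{34441}{105} \approx -328.01$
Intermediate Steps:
$F{\left(K,W \right)} = 6 + W$
$Y{\left(Q \right)} = 0$
$w{\left(q,p \right)} = p + q$ ($w{\left(q,p \right)} = \left(q + p\right) + 0 = \left(p + q\right) + 0 = p + q$)
$v{\left(t \right)} = -3 - \frac{1}{t}$ ($v{\left(t \right)} = -9 + \left(6 - \frac{1}{t}\right) = -3 - \frac{1}{t}$)
$v{\left(105 \right)} + P{\left(-212 \right)} = \left(-3 - \frac{1}{105}\right) - 325 = - \frac{316}{105} - 325 = - \frac{34441}{105}$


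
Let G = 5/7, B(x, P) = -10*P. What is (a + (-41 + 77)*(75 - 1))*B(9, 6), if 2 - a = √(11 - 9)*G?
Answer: -159960 + 300*√2/7 ≈ -1.5990e+5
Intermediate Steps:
G = 5/7 (G = 5*(⅐) = 5/7 ≈ 0.71429)
a = 2 - 5*√2/7 (a = 2 - √(11 - 9)*5/7 = 2 - √2*5/7 = 2 - 5*√2/7 ≈ 0.98985)
(a + (-41 + 77)*(75 - 1))*B(9, 6) = ((2 - 5*√2/7) + (-41 + 77)*(75 - 1))*(-10*6) = ((2 - 5*√2/7) + 36*74)*(-60) = ((2 - 5*√2/7) + 2664)*(-60) = (2666 - 5*√2/7)*(-60) = -159960 + 300*√2/7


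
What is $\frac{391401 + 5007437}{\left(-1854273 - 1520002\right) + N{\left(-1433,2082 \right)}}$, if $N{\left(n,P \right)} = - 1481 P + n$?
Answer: $- \frac{2699419}{3229575} \approx -0.83584$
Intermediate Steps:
$N{\left(n,P \right)} = n - 1481 P$
$\frac{391401 + 5007437}{\left(-1854273 - 1520002\right) + N{\left(-1433,2082 \right)}} = \frac{391401 + 5007437}{\left(-1854273 - 1520002\right) - 3084875} = \frac{5398838}{\left(-1854273 - 1520002\right) - 3084875} = \frac{5398838}{-3374275 - 3084875} = \frac{5398838}{-6459150} = 5398838 \left(- \frac{1}{6459150}\right) = - \frac{2699419}{3229575}$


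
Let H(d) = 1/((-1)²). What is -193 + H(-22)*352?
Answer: 159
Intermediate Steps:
H(d) = 1 (H(d) = 1/1 = 1)
-193 + H(-22)*352 = -193 + 1*352 = -193 + 352 = 159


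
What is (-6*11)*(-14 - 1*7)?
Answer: 1386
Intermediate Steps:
(-6*11)*(-14 - 1*7) = -66*(-14 - 7) = -66*(-21) = 1386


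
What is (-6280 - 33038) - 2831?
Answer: -42149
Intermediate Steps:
(-6280 - 33038) - 2831 = -39318 - 2831 = -42149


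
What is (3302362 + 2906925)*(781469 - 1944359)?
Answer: -7220717759430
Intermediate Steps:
(3302362 + 2906925)*(781469 - 1944359) = 6209287*(-1162890) = -7220717759430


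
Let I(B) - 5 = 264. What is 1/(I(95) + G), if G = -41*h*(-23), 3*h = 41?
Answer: 3/39470 ≈ 7.6007e-5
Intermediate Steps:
h = 41/3 (h = (⅓)*41 = 41/3 ≈ 13.667)
I(B) = 269 (I(B) = 5 + 264 = 269)
G = 38663/3 (G = -41*41/3*(-23) = -1681/3*(-23) = 38663/3 ≈ 12888.)
1/(I(95) + G) = 1/(269 + 38663/3) = 1/(39470/3) = 3/39470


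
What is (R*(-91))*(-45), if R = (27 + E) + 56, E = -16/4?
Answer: 323505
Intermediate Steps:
E = -4 (E = -16*¼ = -4)
R = 79 (R = (27 - 4) + 56 = 23 + 56 = 79)
(R*(-91))*(-45) = (79*(-91))*(-45) = -7189*(-45) = 323505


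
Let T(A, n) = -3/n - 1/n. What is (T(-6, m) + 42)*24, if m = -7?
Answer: 7152/7 ≈ 1021.7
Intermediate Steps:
T(A, n) = -4/n
(T(-6, m) + 42)*24 = (-4/(-7) + 42)*24 = (-4*(-1/7) + 42)*24 = (4/7 + 42)*24 = (298/7)*24 = 7152/7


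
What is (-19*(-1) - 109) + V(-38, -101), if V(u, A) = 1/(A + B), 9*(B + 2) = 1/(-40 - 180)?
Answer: -18356670/203941 ≈ -90.010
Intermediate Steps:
B = -3961/1980 (B = -2 + 1/(9*(-40 - 180)) = -2 + (1/9)/(-220) = -2 + (1/9)*(-1/220) = -2 - 1/1980 = -3961/1980 ≈ -2.0005)
V(u, A) = 1/(-3961/1980 + A) (V(u, A) = 1/(A - 3961/1980) = 1/(-3961/1980 + A))
(-19*(-1) - 109) + V(-38, -101) = (-19*(-1) - 109) + 1980/(-3961 + 1980*(-101)) = (19 - 109) + 1980/(-3961 - 199980) = -90 + 1980/(-203941) = -90 + 1980*(-1/203941) = -90 - 1980/203941 = -18356670/203941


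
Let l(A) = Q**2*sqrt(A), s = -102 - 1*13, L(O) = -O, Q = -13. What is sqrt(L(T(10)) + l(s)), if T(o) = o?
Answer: sqrt(-10 + 169*I*sqrt(115)) ≈ 30.02 + 30.186*I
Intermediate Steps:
s = -115 (s = -102 - 13 = -115)
l(A) = 169*sqrt(A) (l(A) = (-13)**2*sqrt(A) = 169*sqrt(A))
sqrt(L(T(10)) + l(s)) = sqrt(-1*10 + 169*sqrt(-115)) = sqrt(-10 + 169*(I*sqrt(115))) = sqrt(-10 + 169*I*sqrt(115))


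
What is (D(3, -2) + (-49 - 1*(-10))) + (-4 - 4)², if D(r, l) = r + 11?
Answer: 39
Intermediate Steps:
D(r, l) = 11 + r
(D(3, -2) + (-49 - 1*(-10))) + (-4 - 4)² = ((11 + 3) + (-49 - 1*(-10))) + (-4 - 4)² = (14 + (-49 + 10)) + (-8)² = (14 - 39) + 64 = -25 + 64 = 39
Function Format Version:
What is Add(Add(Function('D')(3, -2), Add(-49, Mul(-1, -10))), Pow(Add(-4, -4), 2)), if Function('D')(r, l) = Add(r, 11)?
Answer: 39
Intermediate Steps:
Function('D')(r, l) = Add(11, r)
Add(Add(Function('D')(3, -2), Add(-49, Mul(-1, -10))), Pow(Add(-4, -4), 2)) = Add(Add(Add(11, 3), Add(-49, Mul(-1, -10))), Pow(Add(-4, -4), 2)) = Add(Add(14, Add(-49, 10)), Pow(-8, 2)) = Add(Add(14, -39), 64) = Add(-25, 64) = 39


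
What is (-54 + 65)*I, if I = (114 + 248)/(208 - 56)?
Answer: 1991/76 ≈ 26.197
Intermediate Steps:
I = 181/76 (I = 362/152 = 362*(1/152) = 181/76 ≈ 2.3816)
(-54 + 65)*I = (-54 + 65)*(181/76) = 11*(181/76) = 1991/76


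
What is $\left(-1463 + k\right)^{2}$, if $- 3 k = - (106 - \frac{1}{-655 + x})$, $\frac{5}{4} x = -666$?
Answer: $\frac{647027334839824}{317445489} \approx 2.0382 \cdot 10^{6}$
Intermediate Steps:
$x = - \frac{2664}{5}$ ($x = \frac{4}{5} \left(-666\right) = - \frac{2664}{5} \approx -532.8$)
$k = \frac{629539}{17817}$ ($k = - \frac{\left(-1\right) \left(106 - \frac{1}{-655 - \frac{2664}{5}}\right)}{3} = - \frac{\left(-1\right) \left(106 - \frac{1}{- \frac{5939}{5}}\right)}{3} = - \frac{\left(-1\right) \left(106 - - \frac{5}{5939}\right)}{3} = - \frac{\left(-1\right) \left(106 + \frac{5}{5939}\right)}{3} = - \frac{\left(-1\right) \frac{629539}{5939}}{3} = \left(- \frac{1}{3}\right) \left(- \frac{629539}{5939}\right) = \frac{629539}{17817} \approx 35.334$)
$\left(-1463 + k\right)^{2} = \left(-1463 + \frac{629539}{17817}\right)^{2} = \left(- \frac{25436732}{17817}\right)^{2} = \frac{647027334839824}{317445489}$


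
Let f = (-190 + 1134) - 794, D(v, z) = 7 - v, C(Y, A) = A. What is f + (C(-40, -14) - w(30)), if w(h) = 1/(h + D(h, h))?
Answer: 951/7 ≈ 135.86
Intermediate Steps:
w(h) = 1/7 (w(h) = 1/(h + (7 - h)) = 1/7)
f = 150 (f = 944 - 794 = 150)
f + (C(-40, -14) - w(30)) = 150 + (-14 - 1*1/7) = 150 + (-14 - 1/7) = 150 - 99/7 = 951/7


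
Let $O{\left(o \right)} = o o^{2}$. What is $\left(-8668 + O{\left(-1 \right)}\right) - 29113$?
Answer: $-37782$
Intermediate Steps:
$O{\left(o \right)} = o^{3}$
$\left(-8668 + O{\left(-1 \right)}\right) - 29113 = \left(-8668 + \left(-1\right)^{3}\right) - 29113 = \left(-8668 - 1\right) - 29113 = -8669 - 29113 = -37782$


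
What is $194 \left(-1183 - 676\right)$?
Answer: $-360646$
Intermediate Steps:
$194 \left(-1183 - 676\right) = 194 \left(-1859\right) = -360646$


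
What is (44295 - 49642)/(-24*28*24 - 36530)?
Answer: 5347/52658 ≈ 0.10154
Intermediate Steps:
(44295 - 49642)/(-24*28*24 - 36530) = -5347/(-672*24 - 36530) = -5347/(-16128 - 36530) = -5347/(-52658) = -5347*(-1/52658) = 5347/52658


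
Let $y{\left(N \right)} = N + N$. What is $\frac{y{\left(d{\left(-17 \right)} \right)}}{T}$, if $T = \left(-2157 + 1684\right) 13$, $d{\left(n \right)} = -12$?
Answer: $\frac{24}{6149} \approx 0.0039031$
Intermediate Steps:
$y{\left(N \right)} = 2 N$
$T = -6149$ ($T = \left(-473\right) 13 = -6149$)
$\frac{y{\left(d{\left(-17 \right)} \right)}}{T} = \frac{2 \left(-12\right)}{-6149} = \left(-24\right) \left(- \frac{1}{6149}\right) = \frac{24}{6149}$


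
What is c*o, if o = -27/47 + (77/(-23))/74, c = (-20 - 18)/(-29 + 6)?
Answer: -941887/919931 ≈ -1.0239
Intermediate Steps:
c = 38/23 (c = -38/(-23) = -38*(-1/23) = 38/23 ≈ 1.6522)
o = -49573/79994 (o = -27*1/47 + (77*(-1/23))*(1/74) = -27/47 - 77/23*1/74 = -27/47 - 77/1702 = -49573/79994 ≈ -0.61971)
c*o = (38/23)*(-49573/79994) = -941887/919931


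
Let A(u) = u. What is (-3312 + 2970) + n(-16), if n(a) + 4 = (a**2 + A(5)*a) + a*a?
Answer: 86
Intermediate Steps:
n(a) = -4 + 2*a**2 + 5*a (n(a) = -4 + ((a**2 + 5*a) + a*a) = -4 + ((a**2 + 5*a) + a**2) = -4 + (2*a**2 + 5*a) = -4 + 2*a**2 + 5*a)
(-3312 + 2970) + n(-16) = (-3312 + 2970) + (-4 + 2*(-16)**2 + 5*(-16)) = -342 + (-4 + 2*256 - 80) = -342 + (-4 + 512 - 80) = -342 + 428 = 86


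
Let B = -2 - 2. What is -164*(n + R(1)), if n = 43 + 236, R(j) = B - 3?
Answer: -44608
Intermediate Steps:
B = -4
R(j) = -7 (R(j) = -4 - 3 = -7)
n = 279
-164*(n + R(1)) = -164*(279 - 7) = -164*272 = -44608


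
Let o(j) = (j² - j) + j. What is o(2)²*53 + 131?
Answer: 979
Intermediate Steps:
o(j) = j²
o(2)²*53 + 131 = (2²)²*53 + 131 = 4²*53 + 131 = 16*53 + 131 = 848 + 131 = 979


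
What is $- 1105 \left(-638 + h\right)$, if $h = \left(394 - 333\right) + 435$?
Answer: $156910$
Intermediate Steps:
$h = 496$ ($h = 61 + 435 = 496$)
$- 1105 \left(-638 + h\right) = - 1105 \left(-638 + 496\right) = \left(-1105\right) \left(-142\right) = 156910$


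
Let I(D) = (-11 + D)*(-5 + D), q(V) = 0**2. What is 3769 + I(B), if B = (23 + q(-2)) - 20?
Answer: 3785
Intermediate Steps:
q(V) = 0
B = 3 (B = (23 + 0) - 20 = 23 - 20 = 3)
3769 + I(B) = 3769 + (55 + 3**2 - 16*3) = 3769 + (55 + 9 - 48) = 3769 + 16 = 3785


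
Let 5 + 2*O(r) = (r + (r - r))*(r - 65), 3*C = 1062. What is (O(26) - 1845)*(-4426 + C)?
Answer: 9587524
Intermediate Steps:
C = 354 (C = (1/3)*1062 = 354)
O(r) = -5/2 + r*(-65 + r)/2 (O(r) = -5/2 + ((r + (r - r))*(r - 65))/2 = -5/2 + ((r + 0)*(-65 + r))/2 = -5/2 + (r*(-65 + r))/2 = -5/2 + r*(-65 + r)/2)
(O(26) - 1845)*(-4426 + C) = ((-5/2 + (1/2)*26**2 - 65/2*26) - 1845)*(-4426 + 354) = ((-5/2 + (1/2)*676 - 845) - 1845)*(-4072) = ((-5/2 + 338 - 845) - 1845)*(-4072) = (-1019/2 - 1845)*(-4072) = -4709/2*(-4072) = 9587524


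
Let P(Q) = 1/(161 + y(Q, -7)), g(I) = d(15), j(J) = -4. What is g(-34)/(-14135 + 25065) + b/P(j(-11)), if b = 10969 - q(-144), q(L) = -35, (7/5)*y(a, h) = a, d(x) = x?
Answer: 3804085947/2186 ≈ 1.7402e+6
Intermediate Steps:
y(a, h) = 5*a/7
g(I) = 15
P(Q) = 1/(161 + 5*Q/7)
b = 11004 (b = 10969 - 1*(-35) = 10969 + 35 = 11004)
g(-34)/(-14135 + 25065) + b/P(j(-11)) = 15/(-14135 + 25065) + 11004/((7/(1127 + 5*(-4)))) = 15/10930 + 11004/((7/(1127 - 20))) = 15*(1/10930) + 11004/((7/1107)) = 3/2186 + 11004/((7*(1/1107))) = 3/2186 + 11004/(7/1107) = 3/2186 + 11004*(1107/7) = 3/2186 + 1740204 = 3804085947/2186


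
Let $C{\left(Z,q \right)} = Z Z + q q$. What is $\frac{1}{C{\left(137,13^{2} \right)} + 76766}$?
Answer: $\frac{1}{124096} \approx 8.0583 \cdot 10^{-6}$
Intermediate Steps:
$C{\left(Z,q \right)} = Z^{2} + q^{2}$
$\frac{1}{C{\left(137,13^{2} \right)} + 76766} = \frac{1}{\left(137^{2} + \left(13^{2}\right)^{2}\right) + 76766} = \frac{1}{\left(18769 + 169^{2}\right) + 76766} = \frac{1}{\left(18769 + 28561\right) + 76766} = \frac{1}{47330 + 76766} = \frac{1}{124096}$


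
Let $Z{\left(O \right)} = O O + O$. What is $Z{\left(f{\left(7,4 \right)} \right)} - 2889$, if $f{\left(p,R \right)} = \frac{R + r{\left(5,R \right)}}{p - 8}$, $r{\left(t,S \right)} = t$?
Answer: $-2817$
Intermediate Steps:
$f{\left(p,R \right)} = \frac{5 + R}{-8 + p}$ ($f{\left(p,R \right)} = \frac{R + 5}{p - 8} = \frac{5 + R}{-8 + p}$)
$Z{\left(O \right)} = O + O^{2}$ ($Z{\left(O \right)} = O^{2} + O = O + O^{2}$)
$Z{\left(f{\left(7,4 \right)} \right)} - 2889 = \frac{5 + 4}{-8 + 7} \left(1 + \frac{5 + 4}{-8 + 7}\right) - 2889 = \frac{1}{-1} \cdot 9 \left(1 + \frac{1}{-1} \cdot 9\right) - 2889 = \left(-1\right) 9 \left(1 - 9\right) - 2889 = - 9 \left(1 - 9\right) - 2889 = \left(-9\right) \left(-8\right) - 2889 = 72 - 2889 = -2817$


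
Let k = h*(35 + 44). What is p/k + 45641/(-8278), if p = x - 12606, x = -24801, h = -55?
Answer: 111345001/35967910 ≈ 3.0957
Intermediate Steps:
k = -4345 (k = -55*(35 + 44) = -55*79 = -4345)
p = -37407 (p = -24801 - 12606 = -37407)
p/k + 45641/(-8278) = -37407/(-4345) + 45641/(-8278) = -37407*(-1/4345) + 45641*(-1/8278) = 37407/4345 - 45641/8278 = 111345001/35967910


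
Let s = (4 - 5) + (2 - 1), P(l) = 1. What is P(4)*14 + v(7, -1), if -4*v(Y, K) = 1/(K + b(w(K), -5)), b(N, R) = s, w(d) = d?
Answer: 57/4 ≈ 14.250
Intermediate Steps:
s = 0 (s = -1 + 1 = 0)
b(N, R) = 0
v(Y, K) = -1/(4*K) (v(Y, K) = -1/(4*(K + 0)) = -1/(4*K))
P(4)*14 + v(7, -1) = 1*14 - ¼/(-1) = 14 - ¼*(-1) = 14 + ¼ = 57/4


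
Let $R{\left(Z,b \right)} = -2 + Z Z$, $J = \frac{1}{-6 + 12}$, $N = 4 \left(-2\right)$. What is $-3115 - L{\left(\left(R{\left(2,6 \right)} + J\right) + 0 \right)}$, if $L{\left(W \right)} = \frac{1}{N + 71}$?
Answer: $- \frac{196246}{63} \approx -3115.0$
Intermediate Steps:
$N = -8$
$J = \frac{1}{6} \approx 0.16667$
$R{\left(Z,b \right)} = -2 + Z^{2}$
$L{\left(W \right)} = \frac{1}{63}$ ($L{\left(W \right)} = \frac{1}{-8 + 71} = \frac{1}{63}$)
$-3115 - L{\left(\left(R{\left(2,6 \right)} + J\right) + 0 \right)} = -3115 - \frac{1}{63} = - \frac{196246}{63}$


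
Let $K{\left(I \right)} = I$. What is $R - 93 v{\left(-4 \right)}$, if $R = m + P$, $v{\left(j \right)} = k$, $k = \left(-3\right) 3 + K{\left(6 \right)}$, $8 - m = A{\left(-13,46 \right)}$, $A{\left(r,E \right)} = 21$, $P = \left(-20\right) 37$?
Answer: $-474$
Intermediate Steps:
$P = -740$
$m = -13$ ($m = 8 - 21 = -13$)
$k = -3$ ($k = \left(-3\right) 3 + 6 = -9 + 6 = -3$)
$v{\left(j \right)} = -3$
$R = -753$ ($R = -13 - 740 = -753$)
$R - 93 v{\left(-4 \right)} = -753 - 93 \left(-3\right) = -753 - -279 = -753 + 279 = -474$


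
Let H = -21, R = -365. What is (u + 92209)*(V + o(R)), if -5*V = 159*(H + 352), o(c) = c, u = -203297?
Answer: 6049185952/5 ≈ 1.2098e+9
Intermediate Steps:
V = -52629/5 (V = -159*(-21 + 352)/5 = -159*331/5 = -⅕*52629 = -52629/5 ≈ -10526.)
(u + 92209)*(V + o(R)) = (-203297 + 92209)*(-52629/5 - 365) = -111088*(-54454/5) = 6049185952/5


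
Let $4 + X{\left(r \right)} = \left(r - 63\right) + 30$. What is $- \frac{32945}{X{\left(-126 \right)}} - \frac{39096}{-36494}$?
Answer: $\frac{604333739}{2974261} \approx 203.19$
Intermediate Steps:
$X{\left(r \right)} = -37 + r$ ($X{\left(r \right)} = -4 + \left(\left(r - 63\right) + 30\right) = -4 + \left(\left(-63 + r\right) + 30\right) = -4 + \left(-33 + r\right) = -37 + r$)
$- \frac{32945}{X{\left(-126 \right)}} - \frac{39096}{-36494} = - \frac{32945}{-37 - 126} - \frac{39096}{-36494} = - \frac{32945}{-163} - - \frac{19548}{18247} = \left(-32945\right) \left(- \frac{1}{163}\right) + \frac{19548}{18247} = \frac{32945}{163} + \frac{19548}{18247} = \frac{604333739}{2974261}$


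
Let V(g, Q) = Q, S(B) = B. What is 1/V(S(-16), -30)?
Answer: -1/30 ≈ -0.033333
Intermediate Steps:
1/V(S(-16), -30) = 1/(-30) = -1/30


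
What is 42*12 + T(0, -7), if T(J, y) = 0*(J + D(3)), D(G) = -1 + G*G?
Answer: 504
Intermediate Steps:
D(G) = -1 + G²
T(J, y) = 0 (T(J, y) = 0*(J + (-1 + 3²)) = 0*(J + (-1 + 9)) = 0*(J + 8) = 0*(8 + J) = 0)
42*12 + T(0, -7) = 42*12 + 0 = 504 + 0 = 504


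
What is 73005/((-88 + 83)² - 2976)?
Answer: -73005/2951 ≈ -24.739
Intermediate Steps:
73005/((-88 + 83)² - 2976) = 73005/((-5)² - 2976) = 73005/(25 - 2976) = 73005/(-2951) = 73005*(-1/2951) = -73005/2951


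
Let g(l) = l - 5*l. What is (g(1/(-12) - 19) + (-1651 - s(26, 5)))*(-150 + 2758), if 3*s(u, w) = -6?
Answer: -12304544/3 ≈ -4.1015e+6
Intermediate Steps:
s(u, w) = -2 (s(u, w) = (⅓)*(-6) = -2)
g(l) = -4*l
(g(1/(-12) - 19) + (-1651 - s(26, 5)))*(-150 + 2758) = (-4*(1/(-12) - 19) + (-1651 - 1*(-2)))*(-150 + 2758) = (-4*(-1/12 - 19) + (-1651 + 2))*2608 = (-4*(-229/12) - 1649)*2608 = (229/3 - 1649)*2608 = -4718/3*2608 = -12304544/3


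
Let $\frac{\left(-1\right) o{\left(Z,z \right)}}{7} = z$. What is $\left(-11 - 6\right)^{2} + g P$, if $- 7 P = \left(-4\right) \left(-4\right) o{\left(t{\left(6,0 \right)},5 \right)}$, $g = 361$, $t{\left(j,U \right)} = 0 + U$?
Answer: $29169$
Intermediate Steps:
$t{\left(j,U \right)} = U$
$o{\left(Z,z \right)} = - 7 z$
$P = 80$ ($P = - \frac{\left(-4\right) \left(-4\right) \left(\left(-7\right) 5\right)}{7} = - \frac{16 \left(-35\right)}{7} = \left(- \frac{1}{7}\right) \left(-560\right) = 80$)
$\left(-11 - 6\right)^{2} + g P = \left(-11 - 6\right)^{2} + 361 \cdot 80 = \left(-17\right)^{2} + 28880 = 289 + 28880 = 29169$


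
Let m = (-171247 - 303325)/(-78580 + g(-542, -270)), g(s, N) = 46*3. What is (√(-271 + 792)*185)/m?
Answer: 1036555*√521/33898 ≈ 697.97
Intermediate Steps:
g(s, N) = 138
m = 33898/5603 (m = (-171247 - 303325)/(-78580 + 138) = -474572/(-78442) = -474572*(-1/78442) = 33898/5603 ≈ 6.0500)
(√(-271 + 792)*185)/m = (√(-271 + 792)*185)/(33898/5603) = (√521*185)*(5603/33898) = (185*√521)*(5603/33898) = 1036555*√521/33898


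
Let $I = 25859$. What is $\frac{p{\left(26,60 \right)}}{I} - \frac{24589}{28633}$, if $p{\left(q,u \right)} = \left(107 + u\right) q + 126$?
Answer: $- \frac{26732353}{38969513} \approx -0.68598$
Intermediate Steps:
$p{\left(q,u \right)} = 126 + q \left(107 + u\right)$ ($p{\left(q,u \right)} = q \left(107 + u\right) + 126 = 126 + q \left(107 + u\right)$)
$\frac{p{\left(26,60 \right)}}{I} - \frac{24589}{28633} = \frac{126 + 107 \cdot 26 + 26 \cdot 60}{25859} - \frac{24589}{28633} = \left(126 + 2782 + 1560\right) \frac{1}{25859} - \frac{24589}{28633} = 4468 \cdot \frac{1}{25859} - \frac{24589}{28633} = \frac{4468}{25859} - \frac{24589}{28633} = - \frac{26732353}{38969513}$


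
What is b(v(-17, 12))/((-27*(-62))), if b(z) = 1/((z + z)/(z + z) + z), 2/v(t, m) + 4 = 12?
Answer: 2/4185 ≈ 0.00047790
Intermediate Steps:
v(t, m) = ¼ (v(t, m) = 2/(-4 + 12) = 2/8 = 2*(⅛) = ¼)
b(z) = 1/(1 + z) (b(z) = 1/((2*z)/((2*z)) + z) = 1/((2*z)*(1/(2*z)) + z) = 1/(1 + z))
b(v(-17, 12))/((-27*(-62))) = 1/((1 + ¼)*((-27*(-62)))) = 1/((5/4)*1674) = (⅘)*(1/1674) = 2/4185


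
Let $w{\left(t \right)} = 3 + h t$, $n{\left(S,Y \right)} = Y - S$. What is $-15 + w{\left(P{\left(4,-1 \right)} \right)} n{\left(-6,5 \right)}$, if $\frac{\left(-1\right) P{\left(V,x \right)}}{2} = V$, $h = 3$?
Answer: $-246$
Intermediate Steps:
$P{\left(V,x \right)} = - 2 V$
$w{\left(t \right)} = 3 + 3 t$
$-15 + w{\left(P{\left(4,-1 \right)} \right)} n{\left(-6,5 \right)} = -15 + \left(3 + 3 \left(\left(-2\right) 4\right)\right) \left(5 - -6\right) = -15 + \left(3 + 3 \left(-8\right)\right) \left(5 + 6\right) = -15 + \left(3 - 24\right) 11 = -15 - 231 = -246$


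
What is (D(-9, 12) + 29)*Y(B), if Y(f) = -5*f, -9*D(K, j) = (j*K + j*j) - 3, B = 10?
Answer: -3800/3 ≈ -1266.7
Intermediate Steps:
D(K, j) = ⅓ - j²/9 - K*j/9 (D(K, j) = -((j*K + j*j) - 3)/9 = -((K*j + j²) - 3)/9 = -((j² + K*j) - 3)/9 = -(-3 + j² + K*j)/9 = ⅓ - j²/9 - K*j/9)
(D(-9, 12) + 29)*Y(B) = ((⅓ - ⅑*12² - ⅑*(-9)*12) + 29)*(-5*10) = ((⅓ - ⅑*144 + 12) + 29)*(-50) = ((⅓ - 16 + 12) + 29)*(-50) = (-11/3 + 29)*(-50) = (76/3)*(-50) = -3800/3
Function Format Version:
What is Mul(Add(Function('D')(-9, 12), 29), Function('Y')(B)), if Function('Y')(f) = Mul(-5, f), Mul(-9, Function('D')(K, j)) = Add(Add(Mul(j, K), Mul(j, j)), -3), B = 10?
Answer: Rational(-3800, 3) ≈ -1266.7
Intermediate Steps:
Function('D')(K, j) = Add(Rational(1, 3), Mul(Rational(-1, 9), Pow(j, 2)), Mul(Rational(-1, 9), K, j)) (Function('D')(K, j) = Mul(Rational(-1, 9), Add(Add(Mul(j, K), Mul(j, j)), -3)) = Mul(Rational(-1, 9), Add(Add(Mul(K, j), Pow(j, 2)), -3)) = Mul(Rational(-1, 9), Add(Add(Pow(j, 2), Mul(K, j)), -3)) = Mul(Rational(-1, 9), Add(-3, Pow(j, 2), Mul(K, j))) = Add(Rational(1, 3), Mul(Rational(-1, 9), Pow(j, 2)), Mul(Rational(-1, 9), K, j)))
Mul(Add(Function('D')(-9, 12), 29), Function('Y')(B)) = Mul(Add(Add(Rational(1, 3), Mul(Rational(-1, 9), Pow(12, 2)), Mul(Rational(-1, 9), -9, 12)), 29), Mul(-5, 10)) = Mul(Add(Add(Rational(1, 3), Mul(Rational(-1, 9), 144), 12), 29), -50) = Mul(Add(Add(Rational(1, 3), -16, 12), 29), -50) = Mul(Add(Rational(-11, 3), 29), -50) = Mul(Rational(76, 3), -50) = Rational(-3800, 3)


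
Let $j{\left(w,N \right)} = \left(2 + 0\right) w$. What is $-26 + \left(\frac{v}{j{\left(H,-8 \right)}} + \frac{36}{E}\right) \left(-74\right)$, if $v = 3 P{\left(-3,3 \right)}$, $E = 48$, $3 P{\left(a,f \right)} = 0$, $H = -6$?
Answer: $- \frac{163}{2} \approx -81.5$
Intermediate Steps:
$P{\left(a,f \right)} = 0$ ($P{\left(a,f \right)} = \frac{1}{3} \cdot 0 = 0$)
$v = 0$ ($v = 3 \cdot 0 = 0$)
$j{\left(w,N \right)} = 2 w$
$-26 + \left(\frac{v}{j{\left(H,-8 \right)}} + \frac{36}{E}\right) \left(-74\right) = -26 + \left(\frac{0}{2 \left(-6\right)} + \frac{36}{48}\right) \left(-74\right) = -26 + \left(\frac{0}{-12} + 36 \cdot \frac{1}{48}\right) \left(-74\right) = -26 + \left(0 \left(- \frac{1}{12}\right) + \frac{3}{4}\right) \left(-74\right) = -26 + \left(0 + \frac{3}{4}\right) \left(-74\right) = -26 + \frac{3}{4} \left(-74\right) = -26 - \frac{111}{2} = - \frac{163}{2}$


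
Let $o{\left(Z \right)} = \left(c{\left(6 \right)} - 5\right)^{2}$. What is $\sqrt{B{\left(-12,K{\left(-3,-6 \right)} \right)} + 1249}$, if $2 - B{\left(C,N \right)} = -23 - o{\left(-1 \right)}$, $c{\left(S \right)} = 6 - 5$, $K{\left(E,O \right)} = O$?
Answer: $\sqrt{1290} \approx 35.917$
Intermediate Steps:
$c{\left(S \right)} = 1$
$o{\left(Z \right)} = 16$ ($o{\left(Z \right)} = \left(1 - 5\right)^{2} = \left(-4\right)^{2} = 16$)
$B{\left(C,N \right)} = 41$ ($B{\left(C,N \right)} = 2 - \left(-23 - 16\right) = 2 - -39 = 2 + 39 = 41$)
$\sqrt{B{\left(-12,K{\left(-3,-6 \right)} \right)} + 1249} = \sqrt{41 + 1249} = \sqrt{1290}$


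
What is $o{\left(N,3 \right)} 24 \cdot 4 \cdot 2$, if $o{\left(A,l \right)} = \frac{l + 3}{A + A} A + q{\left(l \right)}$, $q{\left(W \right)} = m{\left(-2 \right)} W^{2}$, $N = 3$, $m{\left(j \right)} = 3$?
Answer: $5760$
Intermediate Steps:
$q{\left(W \right)} = 3 W^{2}$
$o{\left(A,l \right)} = \frac{3}{2} + \frac{l}{2} + 3 l^{2}$ ($o{\left(A,l \right)} = \frac{l + 3}{A + A} A + 3 l^{2} = \frac{3 + l}{2 A} A + 3 l^{2} = \left(\frac{3}{2} + \frac{l}{2}\right) + 3 l^{2} = \frac{3}{2} + \frac{l}{2} + 3 l^{2}$)
$o{\left(N,3 \right)} 24 \cdot 4 \cdot 2 = \left(\frac{3}{2} + \frac{1}{2} \cdot 3 + 3 \cdot 3^{2}\right) 24 \cdot 4 \cdot 2 = \left(\frac{3}{2} + \frac{3}{2} + 3 \cdot 9\right) 24 \cdot 8 = \left(\frac{3}{2} + \frac{3}{2} + 27\right) 24 \cdot 8 = 30 \cdot 24 \cdot 8 = 720 \cdot 8 = 5760$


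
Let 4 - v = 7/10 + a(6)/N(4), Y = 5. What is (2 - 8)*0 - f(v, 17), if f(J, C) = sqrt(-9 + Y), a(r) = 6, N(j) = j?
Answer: -2*I ≈ -2.0*I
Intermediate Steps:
v = 9/5 (v = 4 - (7/10 + 6/4) = 4 - (7*(1/10) + 6*(1/4)) = 4 - (7/10 + 3/2) = 4 - 1*11/5 = 4 - 11/5 = 9/5 ≈ 1.8000)
f(J, C) = 2*I (f(J, C) = sqrt(-9 + 5) = sqrt(-4) = 2*I)
(2 - 8)*0 - f(v, 17) = (2 - 8)*0 - 2*I = -6*0 - 2*I = 0 - 2*I = -2*I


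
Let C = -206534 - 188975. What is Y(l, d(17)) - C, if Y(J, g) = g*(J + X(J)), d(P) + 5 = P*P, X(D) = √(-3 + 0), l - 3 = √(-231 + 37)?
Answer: 396361 + 284*I*√3 + 284*I*√194 ≈ 3.9636e+5 + 4447.6*I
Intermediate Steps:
l = 3 + I*√194 (l = 3 + √(-231 + 37) = 3 + √(-194) = 3 + I*√194 ≈ 3.0 + 13.928*I)
X(D) = I*√3 (X(D) = √(-3) = I*√3)
d(P) = -5 + P² (d(P) = -5 + P*P = -5 + P²)
Y(J, g) = g*(J + I*√3)
C = -395509
Y(l, d(17)) - C = (-5 + 17²)*((3 + I*√194) + I*√3) - 1*(-395509) = (-5 + 289)*(3 + I*√3 + I*√194) + 395509 = 284*(3 + I*√3 + I*√194) + 395509 = (852 + 284*I*√3 + 284*I*√194) + 395509 = 396361 + 284*I*√3 + 284*I*√194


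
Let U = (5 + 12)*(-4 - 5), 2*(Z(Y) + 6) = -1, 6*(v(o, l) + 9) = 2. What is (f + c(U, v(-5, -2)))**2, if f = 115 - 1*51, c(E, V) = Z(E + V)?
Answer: 13225/4 ≈ 3306.3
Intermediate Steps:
v(o, l) = -26/3 (v(o, l) = -9 + (1/6)*2 = -9 + 1/3 = -26/3)
Z(Y) = -13/2 (Z(Y) = -6 + (1/2)*(-1) = -6 - 1/2 = -13/2)
U = -153 (U = 17*(-9) = -153)
c(E, V) = -13/2
f = 64 (f = 115 - 51 = 64)
(f + c(U, v(-5, -2)))**2 = (64 - 13/2)**2 = (115/2)**2 = 13225/4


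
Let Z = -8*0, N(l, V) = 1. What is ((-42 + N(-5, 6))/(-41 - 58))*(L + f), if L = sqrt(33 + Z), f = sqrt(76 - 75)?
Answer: 41/99 + 41*sqrt(33)/99 ≈ 2.7932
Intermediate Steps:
Z = 0
f = 1 (f = sqrt(1) = 1)
L = sqrt(33) (L = sqrt(33 + 0) = sqrt(33) ≈ 5.7446)
((-42 + N(-5, 6))/(-41 - 58))*(L + f) = ((-42 + 1)/(-41 - 58))*(sqrt(33) + 1) = (-41/(-99))*(1 + sqrt(33)) = (-41*(-1/99))*(1 + sqrt(33)) = 41*(1 + sqrt(33))/99 = 41/99 + 41*sqrt(33)/99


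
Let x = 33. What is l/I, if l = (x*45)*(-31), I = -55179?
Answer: 5115/6131 ≈ 0.83428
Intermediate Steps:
l = -46035 (l = (33*45)*(-31) = 1485*(-31) = -46035)
l/I = -46035/(-55179) = -46035*(-1/55179) = 5115/6131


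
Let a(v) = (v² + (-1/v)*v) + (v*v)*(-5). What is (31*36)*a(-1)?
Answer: -5580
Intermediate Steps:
a(v) = -1 - 4*v² (a(v) = (v² - 1) + v²*(-5) = (-1 + v²) - 5*v² = -1 - 4*v²)
(31*36)*a(-1) = (31*36)*(-1 - 4*(-1)²) = 1116*(-1 - 4*1) = 1116*(-1 - 4) = 1116*(-5) = -5580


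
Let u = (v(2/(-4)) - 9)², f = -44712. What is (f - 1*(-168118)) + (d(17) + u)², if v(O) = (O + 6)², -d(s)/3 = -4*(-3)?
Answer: 75801137/256 ≈ 2.9610e+5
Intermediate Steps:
d(s) = -36 (d(s) = -(-12)*(-3) = -3*12 = -36)
v(O) = (6 + O)²
u = 7225/16 (u = ((6 + 2/(-4))² - 9)² = ((6 + 2*(-¼))² - 9)² = ((6 - ½)² - 9)² = ((11/2)² - 9)² = (121/4 - 9)² = (85/4)² = 7225/16 ≈ 451.56)
(f - 1*(-168118)) + (d(17) + u)² = (-44712 - 1*(-168118)) + (-36 + 7225/16)² = (-44712 + 168118) + (6649/16)² = 123406 + 44209201/256 = 75801137/256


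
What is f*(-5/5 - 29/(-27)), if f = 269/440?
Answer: 269/5940 ≈ 0.045286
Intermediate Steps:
f = 269/440 (f = 269*(1/440) = 269/440 ≈ 0.61136)
f*(-5/5 - 29/(-27)) = 269*(-5/5 - 29/(-27))/440 = 269*(-5*⅕ - 29*(-1/27))/440 = 269*(-1 + 29/27)/440 = (269/440)*(2/27) = 269/5940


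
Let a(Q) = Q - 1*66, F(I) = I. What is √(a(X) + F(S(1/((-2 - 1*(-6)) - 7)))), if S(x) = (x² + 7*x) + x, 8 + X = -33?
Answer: I*√986/3 ≈ 10.467*I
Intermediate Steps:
X = -41 (X = -8 - 33 = -41)
S(x) = x² + 8*x
a(Q) = -66 + Q (a(Q) = Q - 66 = -66 + Q)
√(a(X) + F(S(1/((-2 - 1*(-6)) - 7)))) = √((-66 - 41) + (8 + 1/((-2 - 1*(-6)) - 7))/((-2 - 1*(-6)) - 7)) = √(-107 + (8 + 1/((-2 + 6) - 7))/((-2 + 6) - 7)) = √(-107 + (8 + 1/(4 - 7))/(4 - 7)) = √(-107 + (8 + 1/(-3))/(-3)) = √(-107 - (8 - ⅓)/3) = √(-107 - ⅓*23/3) = √(-107 - 23/9) = √(-986/9) = I*√986/3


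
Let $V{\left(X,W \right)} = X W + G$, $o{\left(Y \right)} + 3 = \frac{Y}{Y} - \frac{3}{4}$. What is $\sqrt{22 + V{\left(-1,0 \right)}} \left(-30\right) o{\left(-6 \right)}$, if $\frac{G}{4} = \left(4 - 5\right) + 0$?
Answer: $\frac{495 \sqrt{2}}{2} \approx 350.02$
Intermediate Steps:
$G = -4$ ($G = 4 \left(\left(4 - 5\right) + 0\right) = 4 \left(-1 + 0\right) = 4 \left(-1\right) = -4$)
$o{\left(Y \right)} = - \frac{11}{4}$ ($o{\left(Y \right)} = -3 + \left(\frac{Y}{Y} - \frac{3}{4}\right) = -3 + \left(1 - \frac{3}{4}\right) = -3 + \frac{1}{4} = - \frac{11}{4}$)
$V{\left(X,W \right)} = -4 + W X$ ($V{\left(X,W \right)} = X W - 4 = W X - 4 = -4 + W X$)
$\sqrt{22 + V{\left(-1,0 \right)}} \left(-30\right) o{\left(-6 \right)} = \sqrt{22 + \left(-4 + 0 \left(-1\right)\right)} \left(-30\right) \left(- \frac{11}{4}\right) = \sqrt{22 + \left(-4 + 0\right)} \left(-30\right) \left(- \frac{11}{4}\right) = \sqrt{22 - 4} \left(-30\right) \left(- \frac{11}{4}\right) = \sqrt{18} \left(-30\right) \left(- \frac{11}{4}\right) = 3 \sqrt{2} \left(-30\right) \left(- \frac{11}{4}\right) = - 90 \sqrt{2} \left(- \frac{11}{4}\right) = \frac{495 \sqrt{2}}{2}$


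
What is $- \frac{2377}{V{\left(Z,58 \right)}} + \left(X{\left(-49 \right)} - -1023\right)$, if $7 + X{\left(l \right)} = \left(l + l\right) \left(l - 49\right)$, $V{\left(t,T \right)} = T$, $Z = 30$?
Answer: $\frac{613583}{58} \approx 10579.0$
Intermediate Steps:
$X{\left(l \right)} = -7 + 2 l \left(-49 + l\right)$ ($X{\left(l \right)} = -7 + \left(l + l\right) \left(l - 49\right) = -7 + 2 l \left(-49 + l\right)$)
$- \frac{2377}{V{\left(Z,58 \right)}} + \left(X{\left(-49 \right)} - -1023\right) = - \frac{2377}{58} - -10620 = \left(-2377\right) \frac{1}{58} + \left(\left(-7 + 4802 + 2 \cdot 2401\right) + 1023\right) = - \frac{2377}{58} + \left(\left(-7 + 4802 + 4802\right) + 1023\right) = - \frac{2377}{58} + \left(9597 + 1023\right) = - \frac{2377}{58} + 10620 = \frac{613583}{58}$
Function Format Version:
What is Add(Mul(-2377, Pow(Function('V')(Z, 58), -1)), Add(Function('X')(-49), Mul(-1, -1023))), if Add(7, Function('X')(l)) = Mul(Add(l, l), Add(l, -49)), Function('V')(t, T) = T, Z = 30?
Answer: Rational(613583, 58) ≈ 10579.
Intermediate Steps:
Function('X')(l) = Add(-7, Mul(2, l, Add(-49, l))) (Function('X')(l) = Add(-7, Mul(Add(l, l), Add(l, -49))) = Add(-7, Mul(Mul(2, l), Add(-49, l))) = Add(-7, Mul(2, l, Add(-49, l))))
Add(Mul(-2377, Pow(Function('V')(Z, 58), -1)), Add(Function('X')(-49), Mul(-1, -1023))) = Add(Mul(-2377, Pow(58, -1)), Add(Add(-7, Mul(-98, -49), Mul(2, Pow(-49, 2))), Mul(-1, -1023))) = Add(Mul(-2377, Rational(1, 58)), Add(Add(-7, 4802, Mul(2, 2401)), 1023)) = Add(Rational(-2377, 58), Add(Add(-7, 4802, 4802), 1023)) = Add(Rational(-2377, 58), Add(9597, 1023)) = Add(Rational(-2377, 58), 10620) = Rational(613583, 58)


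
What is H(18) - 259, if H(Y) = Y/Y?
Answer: -258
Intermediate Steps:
H(Y) = 1
H(18) - 259 = 1 - 259 = -258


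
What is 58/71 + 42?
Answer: 3040/71 ≈ 42.817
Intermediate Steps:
58/71 + 42 = 3040/71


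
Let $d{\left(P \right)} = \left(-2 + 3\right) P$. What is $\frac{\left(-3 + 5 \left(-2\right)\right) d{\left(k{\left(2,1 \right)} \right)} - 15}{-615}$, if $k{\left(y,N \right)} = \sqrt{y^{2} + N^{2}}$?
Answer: $\frac{1}{41} + \frac{13 \sqrt{5}}{615} \approx 0.071657$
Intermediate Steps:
$k{\left(y,N \right)} = \sqrt{N^{2} + y^{2}}$
$d{\left(P \right)} = P$ ($d{\left(P \right)} = 1 P = P$)
$\frac{\left(-3 + 5 \left(-2\right)\right) d{\left(k{\left(2,1 \right)} \right)} - 15}{-615} = \frac{\left(-3 + 5 \left(-2\right)\right) \sqrt{1^{2} + 2^{2}} - 15}{-615} = \left(\left(-3 - 10\right) \sqrt{1 + 4} - 15\right) \left(- \frac{1}{615}\right) = \left(- 13 \sqrt{5} - 15\right) \left(- \frac{1}{615}\right) = \left(-15 - 13 \sqrt{5}\right) \left(- \frac{1}{615}\right) = \frac{1}{41} + \frac{13 \sqrt{5}}{615}$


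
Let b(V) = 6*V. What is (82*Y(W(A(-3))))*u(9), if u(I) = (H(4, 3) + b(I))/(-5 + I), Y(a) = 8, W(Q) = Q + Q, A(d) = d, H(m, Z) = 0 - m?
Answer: 8200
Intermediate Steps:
H(m, Z) = -m
W(Q) = 2*Q
u(I) = (-4 + 6*I)/(-5 + I) (u(I) = (-1*4 + 6*I)/(-5 + I) = (-4 + 6*I)/(-5 + I))
(82*Y(W(A(-3))))*u(9) = (82*8)*(2*(-2 + 3*9)/(-5 + 9)) = 656*(2*(-2 + 27)/4) = 656*(2*(¼)*25) = 656*(25/2) = 8200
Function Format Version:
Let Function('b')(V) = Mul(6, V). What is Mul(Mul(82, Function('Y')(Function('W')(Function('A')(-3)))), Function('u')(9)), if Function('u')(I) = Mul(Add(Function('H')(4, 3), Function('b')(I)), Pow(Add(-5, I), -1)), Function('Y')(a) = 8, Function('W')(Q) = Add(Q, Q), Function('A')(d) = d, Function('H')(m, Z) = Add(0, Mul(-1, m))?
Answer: 8200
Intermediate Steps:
Function('H')(m, Z) = Mul(-1, m)
Function('W')(Q) = Mul(2, Q)
Function('u')(I) = Mul(Pow(Add(-5, I), -1), Add(-4, Mul(6, I))) (Function('u')(I) = Mul(Add(Mul(-1, 4), Mul(6, I)), Pow(Add(-5, I), -1)) = Mul(Add(-4, Mul(6, I)), Pow(Add(-5, I), -1)) = Mul(Pow(Add(-5, I), -1), Add(-4, Mul(6, I))))
Mul(Mul(82, Function('Y')(Function('W')(Function('A')(-3)))), Function('u')(9)) = Mul(Mul(82, 8), Mul(2, Pow(Add(-5, 9), -1), Add(-2, Mul(3, 9)))) = Mul(656, Mul(2, Pow(4, -1), Add(-2, 27))) = Mul(656, Mul(2, Rational(1, 4), 25)) = Mul(656, Rational(25, 2)) = 8200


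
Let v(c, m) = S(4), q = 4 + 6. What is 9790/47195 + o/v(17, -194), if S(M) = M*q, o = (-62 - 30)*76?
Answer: -8239896/47195 ≈ -174.59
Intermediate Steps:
o = -6992 (o = -92*76 = -6992)
q = 10
S(M) = 10*M (S(M) = M*10 = 10*M)
v(c, m) = 40 (v(c, m) = 10*4 = 40)
9790/47195 + o/v(17, -194) = 9790/47195 - 6992/40 = 9790*(1/47195) - 6992*1/40 = 1958/9439 - 874/5 = -8239896/47195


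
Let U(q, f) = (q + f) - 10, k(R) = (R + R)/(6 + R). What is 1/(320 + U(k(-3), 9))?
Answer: 1/317 ≈ 0.0031546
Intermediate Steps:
k(R) = 2*R/(6 + R) (k(R) = (2*R)/(6 + R) = 2*R/(6 + R))
U(q, f) = -10 + f + q (U(q, f) = (f + q) - 10 = -10 + f + q)
1/(320 + U(k(-3), 9)) = 1/(320 + (-10 + 9 + 2*(-3)/(6 - 3))) = 1/(320 + (-10 + 9 + 2*(-3)/3)) = 1/(320 + (-10 + 9 + 2*(-3)*(⅓))) = 1/(320 + (-10 + 9 - 2)) = 1/(320 - 3) = 1/317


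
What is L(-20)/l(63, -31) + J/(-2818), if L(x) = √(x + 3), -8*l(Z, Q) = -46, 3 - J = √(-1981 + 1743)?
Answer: -3/2818 + I*√238/2818 + 4*I*√17/23 ≈ -0.0010646 + 0.72254*I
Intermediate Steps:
J = 3 - I*√238 (J = 3 - √(-1981 + 1743) = 3 - √(-238) = 3 - I*√238 ≈ 3.0 - 15.427*I)
l(Z, Q) = 23/4 (l(Z, Q) = -⅛*(-46) = 23/4)
L(x) = √(3 + x)
L(-20)/l(63, -31) + J/(-2818) = √(3 - 20)/(23/4) + (3 - I*√238)/(-2818) = √(-17)*(4/23) + (3 - I*√238)*(-1/2818) = (I*√17)*(4/23) + (-3/2818 + I*√238/2818) = 4*I*√17/23 + (-3/2818 + I*√238/2818) = -3/2818 + I*√238/2818 + 4*I*√17/23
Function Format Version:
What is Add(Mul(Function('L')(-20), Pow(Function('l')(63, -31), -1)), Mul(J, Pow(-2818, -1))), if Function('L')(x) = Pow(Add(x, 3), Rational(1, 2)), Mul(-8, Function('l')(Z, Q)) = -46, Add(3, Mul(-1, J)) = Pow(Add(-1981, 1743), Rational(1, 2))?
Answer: Add(Rational(-3, 2818), Mul(Rational(1, 2818), I, Pow(238, Rational(1, 2))), Mul(Rational(4, 23), I, Pow(17, Rational(1, 2)))) ≈ Add(-0.0010646, Mul(0.72254, I))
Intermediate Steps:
J = Add(3, Mul(-1, I, Pow(238, Rational(1, 2)))) (J = Add(3, Mul(-1, Pow(Add(-1981, 1743), Rational(1, 2)))) = Add(3, Mul(-1, Pow(-238, Rational(1, 2)))) = Add(3, Mul(-1, Mul(I, Pow(238, Rational(1, 2))))) = Add(3, Mul(-1, I, Pow(238, Rational(1, 2)))) ≈ Add(3.0000, Mul(-15.427, I)))
Function('l')(Z, Q) = Rational(23, 4) (Function('l')(Z, Q) = Mul(Rational(-1, 8), -46) = Rational(23, 4))
Function('L')(x) = Pow(Add(3, x), Rational(1, 2))
Add(Mul(Function('L')(-20), Pow(Function('l')(63, -31), -1)), Mul(J, Pow(-2818, -1))) = Add(Mul(Pow(Add(3, -20), Rational(1, 2)), Pow(Rational(23, 4), -1)), Mul(Add(3, Mul(-1, I, Pow(238, Rational(1, 2)))), Pow(-2818, -1))) = Add(Mul(Pow(-17, Rational(1, 2)), Rational(4, 23)), Mul(Add(3, Mul(-1, I, Pow(238, Rational(1, 2)))), Rational(-1, 2818))) = Add(Mul(Mul(I, Pow(17, Rational(1, 2))), Rational(4, 23)), Add(Rational(-3, 2818), Mul(Rational(1, 2818), I, Pow(238, Rational(1, 2))))) = Add(Mul(Rational(4, 23), I, Pow(17, Rational(1, 2))), Add(Rational(-3, 2818), Mul(Rational(1, 2818), I, Pow(238, Rational(1, 2))))) = Add(Rational(-3, 2818), Mul(Rational(1, 2818), I, Pow(238, Rational(1, 2))), Mul(Rational(4, 23), I, Pow(17, Rational(1, 2))))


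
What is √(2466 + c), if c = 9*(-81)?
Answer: 3*√193 ≈ 41.677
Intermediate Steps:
c = -729
√(2466 + c) = √(2466 - 729) = √1737 = 3*√193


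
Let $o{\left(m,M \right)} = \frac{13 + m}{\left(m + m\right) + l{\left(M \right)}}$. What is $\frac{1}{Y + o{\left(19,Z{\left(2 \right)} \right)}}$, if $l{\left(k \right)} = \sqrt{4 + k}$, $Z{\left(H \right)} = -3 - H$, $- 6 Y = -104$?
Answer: $\frac{59091}{1073972} + \frac{18 i}{268493} \approx 0.055021 + 6.7041 \cdot 10^{-5} i$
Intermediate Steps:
$Y = \frac{52}{3}$ ($Y = \left(- \frac{1}{6}\right) \left(-104\right) = \frac{52}{3} \approx 17.333$)
$o{\left(m,M \right)} = \frac{13 + m}{\sqrt{4 + M} + 2 m}$ ($o{\left(m,M \right)} = \frac{13 + m}{\left(m + m\right) + \sqrt{4 + M}} = \frac{13 + m}{2 m + \sqrt{4 + M}} = \frac{13 + m}{\sqrt{4 + M} + 2 m}$)
$\frac{1}{Y + o{\left(19,Z{\left(2 \right)} \right)}} = \frac{1}{\frac{52}{3} + \frac{13 + 19}{\sqrt{4 - 5} + 2 \cdot 19}} = \frac{1}{\frac{52}{3} + \frac{1}{\sqrt{4 - 5} + 38} \cdot 32} = \frac{1}{\frac{52}{3} + \frac{1}{\sqrt{-1} + 38} \cdot 32} = \frac{1}{\frac{52}{3} + \frac{1}{i + 38} \cdot 32} = \frac{1}{\frac{52}{3} + \frac{1}{38 + i} 32} = \frac{1}{\frac{52}{3} + \frac{38 - i}{1445} \cdot 32} = \frac{1}{\frac{52}{3} + \frac{32 \left(38 - i\right)}{1445}}$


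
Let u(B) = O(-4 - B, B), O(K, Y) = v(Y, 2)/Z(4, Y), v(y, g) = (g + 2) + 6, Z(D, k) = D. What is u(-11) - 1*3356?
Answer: -6707/2 ≈ -3353.5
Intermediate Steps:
v(y, g) = 8 + g (v(y, g) = (2 + g) + 6 = 8 + g)
O(K, Y) = 5/2 (O(K, Y) = (8 + 2)/4 = 10*(¼) = 5/2)
u(B) = 5/2
u(-11) - 1*3356 = 5/2 - 1*3356 = 5/2 - 3356 = -6707/2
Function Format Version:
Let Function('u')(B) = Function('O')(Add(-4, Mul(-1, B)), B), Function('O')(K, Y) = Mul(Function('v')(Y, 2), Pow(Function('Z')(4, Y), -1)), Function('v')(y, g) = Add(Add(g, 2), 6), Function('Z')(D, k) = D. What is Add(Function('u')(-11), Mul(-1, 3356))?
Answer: Rational(-6707, 2) ≈ -3353.5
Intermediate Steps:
Function('v')(y, g) = Add(8, g) (Function('v')(y, g) = Add(Add(2, g), 6) = Add(8, g))
Function('O')(K, Y) = Rational(5, 2) (Function('O')(K, Y) = Mul(Add(8, 2), Pow(4, -1)) = Mul(10, Rational(1, 4)) = Rational(5, 2))
Function('u')(B) = Rational(5, 2)
Add(Function('u')(-11), Mul(-1, 3356)) = Add(Rational(5, 2), Mul(-1, 3356)) = Add(Rational(5, 2), -3356) = Rational(-6707, 2)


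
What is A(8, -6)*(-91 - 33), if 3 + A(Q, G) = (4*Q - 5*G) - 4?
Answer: -6820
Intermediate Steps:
A(Q, G) = -7 - 5*G + 4*Q (A(Q, G) = -3 + ((4*Q - 5*G) - 4) = -3 + ((-5*G + 4*Q) - 4) = -3 + (-4 - 5*G + 4*Q) = -7 - 5*G + 4*Q)
A(8, -6)*(-91 - 33) = (-7 - 5*(-6) + 4*8)*(-91 - 33) = (-7 + 30 + 32)*(-124) = 55*(-124) = -6820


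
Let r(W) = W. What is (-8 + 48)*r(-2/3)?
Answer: -80/3 ≈ -26.667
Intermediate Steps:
(-8 + 48)*r(-2/3) = (-8 + 48)*(-2/3) = 40*(-2*⅓) = 40*(-⅔) = -80/3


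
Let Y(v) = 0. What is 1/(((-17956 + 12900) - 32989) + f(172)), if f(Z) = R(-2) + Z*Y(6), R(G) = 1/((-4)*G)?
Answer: -8/304359 ≈ -2.6285e-5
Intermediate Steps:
R(G) = -1/(4*G)
f(Z) = ⅛ (f(Z) = -¼/(-2) + Z*0 = -¼*(-½) + 0 = ⅛ + 0 = ⅛)
1/(((-17956 + 12900) - 32989) + f(172)) = 1/(((-17956 + 12900) - 32989) + ⅛) = 1/((-5056 - 32989) + ⅛) = 1/(-38045 + ⅛) = 1/(-304359/8) = -8/304359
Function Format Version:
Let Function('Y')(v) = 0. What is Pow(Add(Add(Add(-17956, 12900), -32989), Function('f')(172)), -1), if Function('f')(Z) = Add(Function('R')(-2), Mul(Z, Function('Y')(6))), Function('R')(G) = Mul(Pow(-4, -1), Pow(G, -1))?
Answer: Rational(-8, 304359) ≈ -2.6285e-5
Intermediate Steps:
Function('R')(G) = Mul(Rational(-1, 4), Pow(G, -1))
Function('f')(Z) = Rational(1, 8) (Function('f')(Z) = Add(Mul(Rational(-1, 4), Pow(-2, -1)), Mul(Z, 0)) = Add(Mul(Rational(-1, 4), Rational(-1, 2)), 0) = Add(Rational(1, 8), 0) = Rational(1, 8))
Pow(Add(Add(Add(-17956, 12900), -32989), Function('f')(172)), -1) = Pow(Add(Add(Add(-17956, 12900), -32989), Rational(1, 8)), -1) = Pow(Add(Add(-5056, -32989), Rational(1, 8)), -1) = Pow(Add(-38045, Rational(1, 8)), -1) = Pow(Rational(-304359, 8), -1) = Rational(-8, 304359)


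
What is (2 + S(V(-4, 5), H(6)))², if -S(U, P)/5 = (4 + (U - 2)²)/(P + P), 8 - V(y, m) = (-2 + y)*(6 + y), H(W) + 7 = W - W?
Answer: 695556/49 ≈ 14195.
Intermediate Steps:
H(W) = -7 (H(W) = -7 + (W - W) = -7 + 0 = -7)
V(y, m) = 8 - (-2 + y)*(6 + y)
S(U, P) = -5*(4 + (-2 + U)²)/(2*P) (S(U, P) = -5*(4 + (U - 2)²)/(P + P) = -5*(4 + (-2 + U)²)/(2*P))
(2 + S(V(-4, 5), H(6)))² = (2 + (5/2)*(-4 - (-2 + (20 - 1*(-4)² - 4*(-4)))²)/(-7))² = (2 + (5/2)*(-⅐)*(-4 - (-2 + (20 - 1*16 + 16))²))² = (2 + (5/2)*(-⅐)*(-4 - (-2 + (20 - 16 + 16))²))² = (2 + (5/2)*(-⅐)*(-4 - (-2 + 20)²))² = (2 + (5/2)*(-⅐)*(-4 - 1*18²))² = (2 + (5/2)*(-⅐)*(-4 - 1*324))² = (2 + (5/2)*(-⅐)*(-4 - 324))² = (2 + (5/2)*(-⅐)*(-328))² = (2 + 820/7)² = (834/7)² = 695556/49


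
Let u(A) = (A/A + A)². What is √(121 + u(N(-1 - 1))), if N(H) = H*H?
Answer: √146 ≈ 12.083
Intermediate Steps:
N(H) = H²
u(A) = (1 + A)²
√(121 + u(N(-1 - 1))) = √(121 + (1 + (-1 - 1)²)²) = √(121 + (1 + (-2)²)²) = √(121 + (1 + 4)²) = √(121 + 5²) = √(121 + 25) = √146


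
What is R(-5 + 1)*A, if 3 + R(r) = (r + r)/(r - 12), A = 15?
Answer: -75/2 ≈ -37.500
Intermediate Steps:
R(r) = -3 + 2*r/(-12 + r) (R(r) = -3 + (r + r)/(r - 12) = -3 + (2*r)/(-12 + r) = -3 + 2*r/(-12 + r))
R(-5 + 1)*A = ((36 - (-5 + 1))/(-12 + (-5 + 1)))*15 = ((36 - 1*(-4))/(-12 - 4))*15 = ((36 + 4)/(-16))*15 = -1/16*40*15 = -5/2*15 = -75/2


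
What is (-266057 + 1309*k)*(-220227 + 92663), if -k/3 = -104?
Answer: -18158862964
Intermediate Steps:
k = 312 (k = -3*(-104) = 312)
(-266057 + 1309*k)*(-220227 + 92663) = (-266057 + 1309*312)*(-220227 + 92663) = (-266057 + 408408)*(-127564) = 142351*(-127564) = -18158862964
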